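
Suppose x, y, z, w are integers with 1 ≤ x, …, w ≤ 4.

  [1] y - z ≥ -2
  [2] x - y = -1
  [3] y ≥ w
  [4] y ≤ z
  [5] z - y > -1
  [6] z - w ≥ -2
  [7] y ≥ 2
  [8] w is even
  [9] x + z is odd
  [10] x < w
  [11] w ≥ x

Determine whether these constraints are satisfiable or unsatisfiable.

One satisfying assignment is x = 3, y = 4, z = 4, w = 4.
For the less obvious constraints — constraint 1: y - z = 0; constraint 2: x - y = -1; constraint 5: z - y = 0 — and the others hold by inspection.

Satisfiable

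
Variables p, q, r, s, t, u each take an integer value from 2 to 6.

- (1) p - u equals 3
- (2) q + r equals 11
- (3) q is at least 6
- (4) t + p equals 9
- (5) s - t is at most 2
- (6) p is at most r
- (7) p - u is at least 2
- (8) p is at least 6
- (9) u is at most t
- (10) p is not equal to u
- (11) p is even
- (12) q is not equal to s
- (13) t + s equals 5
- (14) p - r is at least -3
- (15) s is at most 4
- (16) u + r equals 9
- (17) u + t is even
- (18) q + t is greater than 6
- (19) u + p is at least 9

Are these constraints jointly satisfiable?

From constraint 3: q ≥ 6. From constraints 6 and 8: r ≥ p ≥ 6. Hence q + r ≥ 12. But constraint 2 requires q + r = 11, and 11 < 12. Contradiction.

Unsatisfiable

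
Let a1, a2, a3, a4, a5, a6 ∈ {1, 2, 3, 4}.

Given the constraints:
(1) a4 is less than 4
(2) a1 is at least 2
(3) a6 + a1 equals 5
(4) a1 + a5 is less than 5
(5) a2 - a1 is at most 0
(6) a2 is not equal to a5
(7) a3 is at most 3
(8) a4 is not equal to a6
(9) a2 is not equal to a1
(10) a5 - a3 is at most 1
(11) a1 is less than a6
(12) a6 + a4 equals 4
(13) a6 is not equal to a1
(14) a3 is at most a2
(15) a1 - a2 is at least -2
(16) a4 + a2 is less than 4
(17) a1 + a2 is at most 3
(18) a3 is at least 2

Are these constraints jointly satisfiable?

From constraint 2: a1 ≥ 2. From constraints 14 and 18: a2 ≥ a3 ≥ 2. Hence a1 + a2 ≥ 4. But constraint 17 requires a1 + a2 ≤ 3, and 3 < 4. Contradiction.

Unsatisfiable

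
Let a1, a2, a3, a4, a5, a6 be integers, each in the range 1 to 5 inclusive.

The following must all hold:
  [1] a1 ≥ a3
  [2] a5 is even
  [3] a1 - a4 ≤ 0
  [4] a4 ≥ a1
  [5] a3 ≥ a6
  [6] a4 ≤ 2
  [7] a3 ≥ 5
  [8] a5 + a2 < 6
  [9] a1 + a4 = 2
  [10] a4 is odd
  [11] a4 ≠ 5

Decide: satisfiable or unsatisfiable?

Unsatisfiable

From constraints 1 and 7: a1 ≥ a3 and a3 ≥ 5, so a1 ≥ 5. From constraints 4 and 6: a1 ≤ a4 and a4 ≤ 2, so a1 ≤ 2. But 2 < 5, so no value of a1 works.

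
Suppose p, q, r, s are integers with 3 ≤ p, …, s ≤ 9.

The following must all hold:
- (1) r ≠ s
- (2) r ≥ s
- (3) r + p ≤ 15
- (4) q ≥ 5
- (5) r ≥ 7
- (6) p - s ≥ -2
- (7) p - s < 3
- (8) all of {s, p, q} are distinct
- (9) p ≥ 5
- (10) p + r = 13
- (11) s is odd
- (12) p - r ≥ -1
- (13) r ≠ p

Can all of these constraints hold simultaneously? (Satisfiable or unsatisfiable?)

The assignment p = 6, q = 7, r = 7, s = 5 works:
  constraint 3 holds since r + p = 13.
  constraint 6 holds since p - s = 1.
The rest check out directly.

Satisfiable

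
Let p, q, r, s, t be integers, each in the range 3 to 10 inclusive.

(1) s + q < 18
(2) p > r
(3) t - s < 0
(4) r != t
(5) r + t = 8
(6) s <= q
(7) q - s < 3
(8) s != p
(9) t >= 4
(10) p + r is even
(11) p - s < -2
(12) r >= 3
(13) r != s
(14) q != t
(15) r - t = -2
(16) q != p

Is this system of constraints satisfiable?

Satisfiable

Try p = 5, q = 9, r = 3, s = 8, t = 5.
Check constraint 1: s + q = 17; constraint 3: t - s = -3. The remaining constraints are straightforward to verify.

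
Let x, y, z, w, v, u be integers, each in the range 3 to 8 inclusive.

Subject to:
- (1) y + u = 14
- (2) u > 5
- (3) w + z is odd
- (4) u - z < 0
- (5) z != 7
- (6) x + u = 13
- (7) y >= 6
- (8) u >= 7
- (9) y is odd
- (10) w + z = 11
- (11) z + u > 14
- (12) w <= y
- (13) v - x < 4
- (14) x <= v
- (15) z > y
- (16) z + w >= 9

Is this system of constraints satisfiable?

Satisfiable

The assignment x = 6, y = 7, z = 8, w = 3, v = 7, u = 7 works:
  constraint 1 holds since y + u = 14.
  constraint 4 holds since u - z = -1.
  constraint 6 holds since x + u = 13.
The rest check out directly.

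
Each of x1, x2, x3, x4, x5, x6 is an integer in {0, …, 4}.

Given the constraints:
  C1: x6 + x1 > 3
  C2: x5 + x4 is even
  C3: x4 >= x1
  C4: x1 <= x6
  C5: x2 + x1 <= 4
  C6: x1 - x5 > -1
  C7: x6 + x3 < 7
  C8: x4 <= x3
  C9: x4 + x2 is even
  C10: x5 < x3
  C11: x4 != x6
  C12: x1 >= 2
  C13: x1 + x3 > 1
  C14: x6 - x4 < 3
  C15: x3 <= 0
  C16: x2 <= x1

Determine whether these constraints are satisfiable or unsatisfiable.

From constraints 3 and 12: x4 ≥ x1 and x1 ≥ 2, so x4 ≥ 2. From constraints 8 and 15: x4 ≤ x3 and x3 ≤ 0, so x4 ≤ 0. But 0 < 2, so no value of x4 works.

Unsatisfiable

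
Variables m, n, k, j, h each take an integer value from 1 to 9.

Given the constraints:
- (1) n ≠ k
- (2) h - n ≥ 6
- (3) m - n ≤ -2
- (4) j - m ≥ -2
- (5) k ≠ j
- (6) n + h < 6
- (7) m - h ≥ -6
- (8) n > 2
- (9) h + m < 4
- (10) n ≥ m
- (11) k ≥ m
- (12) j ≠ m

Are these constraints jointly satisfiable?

Unsatisfiable

Constraints 2, 3, and 7 give m − h ≥ -6, h − n ≥ 6, n − m ≥ 2.
Adding all 3 inequalities: the left sides telescope to 0, and the right sides sum to (-6) + 6 + 2 = 2. So 0 ≥ 2, which is false.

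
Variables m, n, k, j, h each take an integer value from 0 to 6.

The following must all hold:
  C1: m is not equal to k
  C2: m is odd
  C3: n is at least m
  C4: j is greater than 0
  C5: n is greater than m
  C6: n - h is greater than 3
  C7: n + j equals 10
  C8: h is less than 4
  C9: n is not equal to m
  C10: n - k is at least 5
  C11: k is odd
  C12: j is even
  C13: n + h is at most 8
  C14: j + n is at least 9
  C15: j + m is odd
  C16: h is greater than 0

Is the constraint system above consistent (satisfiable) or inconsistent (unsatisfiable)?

Satisfiable

Setting (m, n, k, j, h) = (3, 6, 1, 4, 1) satisfies everything: constraint 6: n - h = 5; constraint 7: n + j = 10, and the others follow.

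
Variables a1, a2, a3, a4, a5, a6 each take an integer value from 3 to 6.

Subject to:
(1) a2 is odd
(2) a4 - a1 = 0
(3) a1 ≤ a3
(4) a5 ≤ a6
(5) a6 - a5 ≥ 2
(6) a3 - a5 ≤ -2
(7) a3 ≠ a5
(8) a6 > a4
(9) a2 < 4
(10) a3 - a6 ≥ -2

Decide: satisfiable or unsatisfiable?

Unsatisfiable

Constraints 5, 6, and 10 give a5 − a3 ≥ 2, a3 − a6 ≥ -2, a6 − a5 ≥ 2.
Adding all 3 inequalities: the left sides telescope to 0, and the right sides sum to 2 + (-2) + 2 = 2. So 0 ≥ 2, which is false.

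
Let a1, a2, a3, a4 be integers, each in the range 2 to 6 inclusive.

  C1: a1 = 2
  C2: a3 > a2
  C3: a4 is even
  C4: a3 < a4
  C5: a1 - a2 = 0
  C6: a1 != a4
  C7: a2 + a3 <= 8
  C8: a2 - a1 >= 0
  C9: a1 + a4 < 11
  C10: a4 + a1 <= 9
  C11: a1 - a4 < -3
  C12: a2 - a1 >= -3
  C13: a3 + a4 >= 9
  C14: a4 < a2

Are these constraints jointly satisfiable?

Unsatisfiable

Constraints 2, 4, and 14 give a3 < a4, a4 < a2, a2 < a3. Chaining: a3 < a4 < a2 < a3, which forces a3 < a3 — impossible.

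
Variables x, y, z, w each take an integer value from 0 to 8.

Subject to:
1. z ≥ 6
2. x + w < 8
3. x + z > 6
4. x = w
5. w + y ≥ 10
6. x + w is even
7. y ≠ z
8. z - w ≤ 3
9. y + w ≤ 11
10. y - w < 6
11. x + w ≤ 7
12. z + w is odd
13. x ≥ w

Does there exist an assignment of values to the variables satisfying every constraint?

Try x = 3, y = 7, z = 6, w = 3.
Check constraint 2: x + w = 6; constraint 3: x + z = 9. The remaining constraints are straightforward to verify.

Satisfiable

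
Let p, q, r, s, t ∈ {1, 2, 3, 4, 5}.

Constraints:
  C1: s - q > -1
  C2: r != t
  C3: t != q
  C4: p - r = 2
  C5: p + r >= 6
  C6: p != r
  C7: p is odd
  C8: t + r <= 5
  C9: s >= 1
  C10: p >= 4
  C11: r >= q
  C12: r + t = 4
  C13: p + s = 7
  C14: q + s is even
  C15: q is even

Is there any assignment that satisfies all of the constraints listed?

The assignment p = 5, q = 2, r = 3, s = 2, t = 1 works:
  constraint 1 holds since s - q = 0.
  constraint 4 holds since p - r = 2.
  constraint 5 holds since p + r = 8.
The rest check out directly.

Satisfiable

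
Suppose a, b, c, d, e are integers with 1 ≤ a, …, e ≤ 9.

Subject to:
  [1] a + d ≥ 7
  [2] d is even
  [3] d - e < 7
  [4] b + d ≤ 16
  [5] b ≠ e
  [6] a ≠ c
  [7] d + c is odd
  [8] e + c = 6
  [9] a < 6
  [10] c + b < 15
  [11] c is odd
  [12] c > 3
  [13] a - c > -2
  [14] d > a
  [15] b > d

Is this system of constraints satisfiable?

Satisfiable

The assignment a = 4, b = 8, c = 5, d = 6, e = 1 works:
  constraint 1 holds since a + d = 10.
  constraint 3 holds since d - e = 5.
  constraint 4 holds since b + d = 14.
The rest check out directly.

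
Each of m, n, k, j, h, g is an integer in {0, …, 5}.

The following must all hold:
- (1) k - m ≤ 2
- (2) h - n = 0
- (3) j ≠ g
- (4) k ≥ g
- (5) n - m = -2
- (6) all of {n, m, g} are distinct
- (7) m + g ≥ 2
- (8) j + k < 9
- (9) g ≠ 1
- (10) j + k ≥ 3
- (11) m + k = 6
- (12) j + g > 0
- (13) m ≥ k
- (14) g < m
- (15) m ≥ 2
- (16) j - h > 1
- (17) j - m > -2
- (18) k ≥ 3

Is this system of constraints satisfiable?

Satisfiable

Take m = 3, n = 1, k = 3, j = 3, h = 1, g = 0. Then constraint 1: k - m = 0; constraint 2: h - n = 0, and every other listed constraint is also met.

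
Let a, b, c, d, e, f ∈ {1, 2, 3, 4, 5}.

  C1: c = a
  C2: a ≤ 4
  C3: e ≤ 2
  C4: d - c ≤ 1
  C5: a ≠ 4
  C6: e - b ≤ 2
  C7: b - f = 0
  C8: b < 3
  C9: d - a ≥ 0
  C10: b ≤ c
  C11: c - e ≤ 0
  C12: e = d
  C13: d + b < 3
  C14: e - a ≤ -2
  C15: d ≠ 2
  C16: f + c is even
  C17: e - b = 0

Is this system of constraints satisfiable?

Constraints 4, 9, 11, and 14 give e − c ≥ 0, c − d ≥ -1, d − a ≥ 0, a − e ≥ 2.
Adding all 4 inequalities: the left sides telescope to 0, and the right sides sum to 0 + (-1) + 0 + 2 = 1. So 0 ≥ 1, which is false.

Unsatisfiable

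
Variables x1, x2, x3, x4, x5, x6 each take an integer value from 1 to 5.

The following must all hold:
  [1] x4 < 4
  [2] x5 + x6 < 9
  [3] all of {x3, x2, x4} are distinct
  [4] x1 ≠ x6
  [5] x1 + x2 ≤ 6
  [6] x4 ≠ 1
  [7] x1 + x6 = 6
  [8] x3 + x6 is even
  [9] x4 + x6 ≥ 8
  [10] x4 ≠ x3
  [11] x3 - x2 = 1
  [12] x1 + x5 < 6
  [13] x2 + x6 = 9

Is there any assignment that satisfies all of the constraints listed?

The assignment x1 = 1, x2 = 4, x3 = 5, x4 = 3, x5 = 2, x6 = 5 works:
  constraint 2 holds since x5 + x6 = 7.
  constraint 5 holds since x1 + x2 = 5.
The rest check out directly.

Satisfiable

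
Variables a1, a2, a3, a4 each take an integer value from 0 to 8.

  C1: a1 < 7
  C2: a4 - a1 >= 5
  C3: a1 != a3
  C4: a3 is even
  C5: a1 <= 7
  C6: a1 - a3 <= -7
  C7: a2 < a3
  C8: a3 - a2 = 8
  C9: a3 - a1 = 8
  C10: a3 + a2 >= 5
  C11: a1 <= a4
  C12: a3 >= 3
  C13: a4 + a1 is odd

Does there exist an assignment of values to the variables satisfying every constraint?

Try a1 = 0, a2 = 0, a3 = 8, a4 = 7.
Check constraint 2: a4 - a1 = 7; constraint 6: a1 - a3 = -8; constraint 8: a3 - a2 = 8. The remaining constraints are straightforward to verify.

Satisfiable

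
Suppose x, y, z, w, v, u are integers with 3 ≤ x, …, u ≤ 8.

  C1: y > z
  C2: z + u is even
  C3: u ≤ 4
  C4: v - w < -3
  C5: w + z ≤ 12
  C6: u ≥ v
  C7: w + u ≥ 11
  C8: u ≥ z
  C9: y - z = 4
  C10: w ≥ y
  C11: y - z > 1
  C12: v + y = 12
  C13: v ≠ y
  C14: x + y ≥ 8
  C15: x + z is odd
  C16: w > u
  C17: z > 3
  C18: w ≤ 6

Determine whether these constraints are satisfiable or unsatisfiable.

From constraints 3 and 6: v ≤ u ≤ 4. From constraints 10 and 18: y ≤ w ≤ 6. Hence v + y ≤ 10. But constraint 12 requires v + y = 12, and 12 > 10. Contradiction.

Unsatisfiable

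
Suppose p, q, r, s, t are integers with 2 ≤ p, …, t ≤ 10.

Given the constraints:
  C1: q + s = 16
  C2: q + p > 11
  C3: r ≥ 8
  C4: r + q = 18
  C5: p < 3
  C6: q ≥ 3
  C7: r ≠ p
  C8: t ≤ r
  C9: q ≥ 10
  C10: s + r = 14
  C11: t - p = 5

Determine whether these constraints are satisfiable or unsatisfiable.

Take p = 2, q = 10, r = 8, s = 6, t = 7. Then constraint 1: q + s = 16; constraint 2: q + p = 12, and every other listed constraint is also met.

Satisfiable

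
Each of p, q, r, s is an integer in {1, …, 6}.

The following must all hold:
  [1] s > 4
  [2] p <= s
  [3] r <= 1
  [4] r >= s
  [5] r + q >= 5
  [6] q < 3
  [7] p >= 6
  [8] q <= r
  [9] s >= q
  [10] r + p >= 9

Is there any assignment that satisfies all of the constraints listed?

Unsatisfiable

From constraints 2 and 7: s ≥ p and p ≥ 6, so s ≥ 6. From constraints 3 and 4: s ≤ r and r ≤ 1, so s ≤ 1. But 1 < 6, so no value of s works.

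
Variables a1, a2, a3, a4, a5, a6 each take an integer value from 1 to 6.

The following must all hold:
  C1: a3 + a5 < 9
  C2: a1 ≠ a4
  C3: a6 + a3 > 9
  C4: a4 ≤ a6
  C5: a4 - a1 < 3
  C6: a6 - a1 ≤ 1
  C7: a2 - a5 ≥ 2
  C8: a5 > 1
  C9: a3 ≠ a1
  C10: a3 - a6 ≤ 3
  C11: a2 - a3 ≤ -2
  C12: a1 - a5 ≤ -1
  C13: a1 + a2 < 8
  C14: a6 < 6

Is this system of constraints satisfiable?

Constraints 6, 7, 10, 11, and 12 give a2 − a5 ≥ 2, a5 − a1 ≥ 1, a1 − a6 ≥ -1, a6 − a3 ≥ -3, a3 − a2 ≥ 2.
Adding all 5 inequalities: the left sides telescope to 0, and the right sides sum to 2 + 1 + (-1) + (-3) + 2 = 1. So 0 ≥ 1, which is false.

Unsatisfiable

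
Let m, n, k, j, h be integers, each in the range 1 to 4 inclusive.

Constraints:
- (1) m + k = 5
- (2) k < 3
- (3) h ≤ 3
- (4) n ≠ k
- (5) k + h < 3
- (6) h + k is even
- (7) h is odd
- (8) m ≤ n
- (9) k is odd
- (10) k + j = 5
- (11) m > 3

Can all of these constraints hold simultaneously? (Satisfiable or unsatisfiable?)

Setting (m, n, k, j, h) = (4, 4, 1, 4, 1) satisfies everything: constraint 1: m + k = 5; constraint 5: k + h = 2, and the others follow.

Satisfiable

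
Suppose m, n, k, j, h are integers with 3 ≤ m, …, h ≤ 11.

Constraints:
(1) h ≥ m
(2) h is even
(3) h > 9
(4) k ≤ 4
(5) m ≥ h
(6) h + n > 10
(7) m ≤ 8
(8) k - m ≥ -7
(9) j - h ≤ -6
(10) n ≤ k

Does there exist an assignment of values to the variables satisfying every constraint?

From constraint 3: h ≥ 10. From constraints 5 and 7: h ≤ m and m ≤ 8, so h ≤ 8. But 8 < 10, so no value of h works.

Unsatisfiable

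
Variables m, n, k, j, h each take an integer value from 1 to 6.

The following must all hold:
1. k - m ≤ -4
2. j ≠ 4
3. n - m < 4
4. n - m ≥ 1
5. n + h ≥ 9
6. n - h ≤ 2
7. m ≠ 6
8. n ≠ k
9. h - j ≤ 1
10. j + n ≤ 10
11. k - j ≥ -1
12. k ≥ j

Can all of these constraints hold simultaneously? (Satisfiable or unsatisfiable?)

Constraints 1, 4, 6, 9, and 11 give j − h ≥ -1, h − n ≥ -2, n − m ≥ 1, m − k ≥ 4, k − j ≥ -1.
Adding all 5 inequalities: the left sides telescope to 0, and the right sides sum to (-1) + (-2) + 1 + 4 + (-1) = 1. So 0 ≥ 1, which is false.

Unsatisfiable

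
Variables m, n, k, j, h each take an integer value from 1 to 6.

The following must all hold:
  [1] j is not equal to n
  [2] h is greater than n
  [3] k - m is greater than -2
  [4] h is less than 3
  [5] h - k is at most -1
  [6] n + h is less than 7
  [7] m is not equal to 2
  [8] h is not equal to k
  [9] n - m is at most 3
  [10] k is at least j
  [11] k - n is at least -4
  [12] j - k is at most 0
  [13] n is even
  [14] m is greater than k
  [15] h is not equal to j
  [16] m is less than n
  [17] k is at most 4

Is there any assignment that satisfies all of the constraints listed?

Constraints 2, 5, 14, and 16 give h < k, k < m, m < n, n < h. Chaining: h < k < m < n < h, which forces h < h — impossible.

Unsatisfiable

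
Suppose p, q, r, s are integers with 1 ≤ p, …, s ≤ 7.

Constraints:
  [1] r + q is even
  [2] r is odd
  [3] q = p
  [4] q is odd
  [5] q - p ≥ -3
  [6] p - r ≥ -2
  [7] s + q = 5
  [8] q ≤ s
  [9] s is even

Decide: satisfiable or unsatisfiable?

One satisfying assignment is p = 1, q = 1, r = 3, s = 4.
For the less obvious constraints — constraint 5: q - p = 0; constraint 6: p - r = -2; constraint 7: s + q = 5 — and the others hold by inspection.

Satisfiable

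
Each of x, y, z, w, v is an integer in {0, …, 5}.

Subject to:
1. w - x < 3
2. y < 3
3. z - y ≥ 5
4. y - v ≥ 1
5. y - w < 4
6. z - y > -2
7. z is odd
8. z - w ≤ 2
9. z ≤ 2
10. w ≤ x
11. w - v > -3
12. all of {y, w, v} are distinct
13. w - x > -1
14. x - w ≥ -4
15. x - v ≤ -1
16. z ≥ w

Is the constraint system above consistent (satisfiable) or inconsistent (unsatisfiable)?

Constraints 3, 4, 8, 14, and 15 give y − v ≥ 1, v − x ≥ 1, x − w ≥ -4, w − z ≥ -2, z − y ≥ 5.
Adding all 5 inequalities: the left sides telescope to 0, and the right sides sum to 1 + 1 + (-4) + (-2) + 5 = 1. So 0 ≥ 1, which is false.

Unsatisfiable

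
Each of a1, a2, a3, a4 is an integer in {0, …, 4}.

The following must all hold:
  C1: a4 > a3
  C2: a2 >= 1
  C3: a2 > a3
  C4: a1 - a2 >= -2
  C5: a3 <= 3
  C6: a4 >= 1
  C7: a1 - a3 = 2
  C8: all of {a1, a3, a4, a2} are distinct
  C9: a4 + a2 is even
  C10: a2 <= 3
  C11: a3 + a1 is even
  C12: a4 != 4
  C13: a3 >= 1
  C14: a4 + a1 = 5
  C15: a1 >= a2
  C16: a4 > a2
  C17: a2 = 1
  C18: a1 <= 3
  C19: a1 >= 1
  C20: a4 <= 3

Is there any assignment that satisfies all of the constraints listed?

Unsatisfiable

Constraints 2, 5, 6, 10, 13, 18, 19, and 20 confine each of a1, a3, a4, a2 to the 3 values {1, …, 3}.
Constraint 8 requires all 4 of them to be distinct, but only 3 values are available — impossible by the pigeonhole principle.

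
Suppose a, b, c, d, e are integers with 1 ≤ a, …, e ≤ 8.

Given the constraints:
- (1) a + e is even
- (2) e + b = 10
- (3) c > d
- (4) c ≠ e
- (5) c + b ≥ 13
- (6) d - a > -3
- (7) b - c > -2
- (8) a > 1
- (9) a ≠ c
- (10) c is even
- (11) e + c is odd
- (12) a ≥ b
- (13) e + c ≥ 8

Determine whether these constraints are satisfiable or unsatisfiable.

Take a = 7, b = 7, c = 8, d = 7, e = 3. Then constraint 2: e + b = 10; constraint 5: c + b = 15; constraint 6: d - a = 0, and every other listed constraint is also met.

Satisfiable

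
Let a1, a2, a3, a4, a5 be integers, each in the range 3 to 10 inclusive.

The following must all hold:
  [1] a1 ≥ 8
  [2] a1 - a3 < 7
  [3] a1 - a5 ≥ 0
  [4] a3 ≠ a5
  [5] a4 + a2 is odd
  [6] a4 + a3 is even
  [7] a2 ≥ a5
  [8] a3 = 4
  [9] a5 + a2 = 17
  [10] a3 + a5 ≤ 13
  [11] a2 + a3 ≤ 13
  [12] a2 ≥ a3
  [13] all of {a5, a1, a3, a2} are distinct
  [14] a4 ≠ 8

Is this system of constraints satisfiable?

Satisfiable

Setting (a1, a2, a3, a4, a5) = (10, 9, 4, 10, 8) satisfies everything: constraint 2: a1 - a3 = 6; constraint 3: a1 - a5 = 2; constraint 9: a5 + a2 = 17, and the others follow.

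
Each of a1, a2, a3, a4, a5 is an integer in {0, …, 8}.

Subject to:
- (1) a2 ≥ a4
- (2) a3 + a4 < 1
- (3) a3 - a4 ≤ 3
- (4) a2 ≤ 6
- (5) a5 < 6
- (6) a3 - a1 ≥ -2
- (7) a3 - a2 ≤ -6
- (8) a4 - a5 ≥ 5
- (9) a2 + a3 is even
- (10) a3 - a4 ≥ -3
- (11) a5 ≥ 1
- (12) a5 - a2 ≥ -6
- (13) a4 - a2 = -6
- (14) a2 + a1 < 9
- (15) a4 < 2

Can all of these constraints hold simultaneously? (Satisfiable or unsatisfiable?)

Unsatisfiable

Constraints 7, 8, 10, and 12 give a3 − a4 ≥ -3, a4 − a5 ≥ 5, a5 − a2 ≥ -6, a2 − a3 ≥ 6.
Adding all 4 inequalities: the left sides telescope to 0, and the right sides sum to (-3) + 5 + (-6) + 6 = 2. So 0 ≥ 2, which is false.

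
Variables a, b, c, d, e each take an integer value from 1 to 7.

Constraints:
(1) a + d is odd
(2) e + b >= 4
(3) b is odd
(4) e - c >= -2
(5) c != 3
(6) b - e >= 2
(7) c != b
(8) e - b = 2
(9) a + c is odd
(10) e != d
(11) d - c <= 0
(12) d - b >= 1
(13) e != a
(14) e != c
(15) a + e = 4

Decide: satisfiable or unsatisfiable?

Unsatisfiable

Constraints 4, 6, 11, and 12 give c − d ≥ 0, d − b ≥ 1, b − e ≥ 2, e − c ≥ -2.
Adding all 4 inequalities: the left sides telescope to 0, and the right sides sum to 0 + 1 + 2 + (-2) = 1. So 0 ≥ 1, which is false.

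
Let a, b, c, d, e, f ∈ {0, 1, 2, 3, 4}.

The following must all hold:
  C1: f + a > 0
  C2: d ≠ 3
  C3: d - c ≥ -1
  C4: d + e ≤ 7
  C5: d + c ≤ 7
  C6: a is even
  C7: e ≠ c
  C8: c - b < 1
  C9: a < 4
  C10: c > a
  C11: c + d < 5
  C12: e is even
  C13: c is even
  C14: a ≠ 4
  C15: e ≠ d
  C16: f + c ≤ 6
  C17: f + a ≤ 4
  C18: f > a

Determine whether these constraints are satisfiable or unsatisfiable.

Satisfiable

Setting (a, b, c, d, e, f) = (0, 4, 2, 2, 4, 2) satisfies everything: constraint 1: f + a = 2; constraint 3: d - c = 0; constraint 4: d + e = 6, and the others follow.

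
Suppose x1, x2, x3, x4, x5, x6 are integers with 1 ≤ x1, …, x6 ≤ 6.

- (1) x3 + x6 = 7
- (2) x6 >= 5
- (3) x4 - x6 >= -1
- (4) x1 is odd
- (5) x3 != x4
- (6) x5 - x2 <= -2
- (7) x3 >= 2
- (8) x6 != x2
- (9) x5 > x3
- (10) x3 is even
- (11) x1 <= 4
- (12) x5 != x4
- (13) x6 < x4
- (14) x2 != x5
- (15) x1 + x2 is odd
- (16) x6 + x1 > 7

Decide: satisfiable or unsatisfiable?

Satisfiable

Setting (x1, x2, x3, x4, x5, x6) = (3, 6, 2, 6, 3, 5) satisfies everything: constraint 1: x3 + x6 = 7; constraint 3: x4 - x6 = 1; constraint 6: x5 - x2 = -3, and the others follow.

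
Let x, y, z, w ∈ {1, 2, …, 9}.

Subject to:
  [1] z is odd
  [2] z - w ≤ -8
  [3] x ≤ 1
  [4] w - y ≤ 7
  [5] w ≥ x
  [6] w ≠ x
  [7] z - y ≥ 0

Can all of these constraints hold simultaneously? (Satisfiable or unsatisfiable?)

Unsatisfiable

Constraints 2, 4, and 7 give z − y ≥ 0, y − w ≥ -7, w − z ≥ 8.
Adding all 3 inequalities: the left sides telescope to 0, and the right sides sum to 0 + (-7) + 8 = 1. So 0 ≥ 1, which is false.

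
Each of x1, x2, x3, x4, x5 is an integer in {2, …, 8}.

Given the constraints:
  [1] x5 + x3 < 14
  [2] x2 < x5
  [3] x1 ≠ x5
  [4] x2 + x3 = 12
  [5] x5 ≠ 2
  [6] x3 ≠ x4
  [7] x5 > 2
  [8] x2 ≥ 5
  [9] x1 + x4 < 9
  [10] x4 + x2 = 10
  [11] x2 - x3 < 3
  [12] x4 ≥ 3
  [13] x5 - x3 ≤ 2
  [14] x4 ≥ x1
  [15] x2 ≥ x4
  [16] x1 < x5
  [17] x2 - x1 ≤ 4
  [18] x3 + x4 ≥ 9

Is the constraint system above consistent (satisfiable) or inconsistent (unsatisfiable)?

Setting (x1, x2, x3, x4, x5) = (3, 6, 6, 4, 7) satisfies everything: constraint 1: x5 + x3 = 13; constraint 4: x2 + x3 = 12, and the others follow.

Satisfiable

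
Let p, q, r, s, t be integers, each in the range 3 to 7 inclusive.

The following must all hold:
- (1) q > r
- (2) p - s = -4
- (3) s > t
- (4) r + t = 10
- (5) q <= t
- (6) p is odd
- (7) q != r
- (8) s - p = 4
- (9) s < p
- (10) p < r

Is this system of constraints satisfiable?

Constraints 1, 3, 5, 9, and 10 give t < s, s < p, p < r, r < q, q ≤ t. Chaining: t < s < p < r < q ≤ t, which forces t < t — impossible.

Unsatisfiable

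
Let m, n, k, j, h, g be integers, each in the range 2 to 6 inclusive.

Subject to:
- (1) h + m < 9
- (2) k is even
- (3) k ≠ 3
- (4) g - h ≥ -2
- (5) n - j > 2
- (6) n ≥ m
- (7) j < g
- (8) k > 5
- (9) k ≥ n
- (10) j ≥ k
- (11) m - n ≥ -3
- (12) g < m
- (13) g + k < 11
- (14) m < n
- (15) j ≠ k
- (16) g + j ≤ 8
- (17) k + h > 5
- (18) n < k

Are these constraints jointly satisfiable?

Constraints 7, 10, 12, 14, and 18 give n < k, k ≤ j, j < g, g < m, m < n. Chaining: n < k ≤ j < g < m < n, which forces n < n — impossible.

Unsatisfiable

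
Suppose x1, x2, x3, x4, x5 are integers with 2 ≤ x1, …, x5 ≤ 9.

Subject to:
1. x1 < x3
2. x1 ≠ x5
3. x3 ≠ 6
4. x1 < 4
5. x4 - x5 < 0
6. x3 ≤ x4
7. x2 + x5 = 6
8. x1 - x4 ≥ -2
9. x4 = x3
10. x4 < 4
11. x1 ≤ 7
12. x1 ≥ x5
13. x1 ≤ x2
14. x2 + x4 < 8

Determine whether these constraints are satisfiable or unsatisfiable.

Constraints 1, 5, 6, and 12 give x3 ≤ x4, x4 < x5, x5 ≤ x1, x1 < x3. Chaining: x3 ≤ x4 < x5 ≤ x1 < x3, which forces x3 < x3 — impossible.

Unsatisfiable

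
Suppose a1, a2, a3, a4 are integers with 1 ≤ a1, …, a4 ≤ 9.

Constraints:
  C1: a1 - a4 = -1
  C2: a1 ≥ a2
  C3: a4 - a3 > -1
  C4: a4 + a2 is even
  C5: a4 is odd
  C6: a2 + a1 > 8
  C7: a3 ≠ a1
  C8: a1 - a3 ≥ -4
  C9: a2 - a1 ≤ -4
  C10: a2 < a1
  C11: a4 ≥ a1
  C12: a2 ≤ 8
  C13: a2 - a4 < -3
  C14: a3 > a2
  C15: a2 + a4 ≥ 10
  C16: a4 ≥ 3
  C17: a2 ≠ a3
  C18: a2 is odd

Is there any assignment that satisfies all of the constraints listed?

Satisfiable

One satisfying assignment is a1 = 8, a2 = 3, a3 = 9, a4 = 9.
For the less obvious constraints — constraint 1: a1 - a4 = -1; constraint 3: a4 - a3 = 0; constraint 6: a2 + a1 = 11 — and the others hold by inspection.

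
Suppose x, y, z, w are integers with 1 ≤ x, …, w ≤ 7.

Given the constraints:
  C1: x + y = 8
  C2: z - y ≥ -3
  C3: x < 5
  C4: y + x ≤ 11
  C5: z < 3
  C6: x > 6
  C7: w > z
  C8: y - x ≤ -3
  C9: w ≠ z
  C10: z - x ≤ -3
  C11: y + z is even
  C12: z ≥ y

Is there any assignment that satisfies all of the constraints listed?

Unsatisfiable

From constraint 6: x ≥ 7. From constraint 3: x ≤ 4. But 4 < 7, so no value of x works.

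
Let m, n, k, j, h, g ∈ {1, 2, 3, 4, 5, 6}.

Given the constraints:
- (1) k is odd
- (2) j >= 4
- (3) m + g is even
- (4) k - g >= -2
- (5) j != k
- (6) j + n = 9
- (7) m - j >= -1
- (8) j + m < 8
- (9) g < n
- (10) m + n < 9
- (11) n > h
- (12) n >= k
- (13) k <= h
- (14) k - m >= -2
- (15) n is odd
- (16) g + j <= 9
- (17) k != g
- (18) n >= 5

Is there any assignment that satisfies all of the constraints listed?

Satisfiable

Try m = 3, n = 5, k = 1, j = 4, h = 1, g = 3.
Check constraint 4: k - g = -2; constraint 6: j + n = 9. The remaining constraints are straightforward to verify.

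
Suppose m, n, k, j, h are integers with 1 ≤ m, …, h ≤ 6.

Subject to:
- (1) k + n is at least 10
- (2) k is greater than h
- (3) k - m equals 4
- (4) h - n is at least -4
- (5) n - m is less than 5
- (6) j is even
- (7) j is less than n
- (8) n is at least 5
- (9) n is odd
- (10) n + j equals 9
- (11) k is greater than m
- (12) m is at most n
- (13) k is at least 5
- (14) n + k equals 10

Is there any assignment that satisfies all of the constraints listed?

Take m = 1, n = 5, k = 5, j = 4, h = 2. Then constraint 1: k + n = 10; constraint 3: k - m = 4; constraint 4: h - n = -3, and every other listed constraint is also met.

Satisfiable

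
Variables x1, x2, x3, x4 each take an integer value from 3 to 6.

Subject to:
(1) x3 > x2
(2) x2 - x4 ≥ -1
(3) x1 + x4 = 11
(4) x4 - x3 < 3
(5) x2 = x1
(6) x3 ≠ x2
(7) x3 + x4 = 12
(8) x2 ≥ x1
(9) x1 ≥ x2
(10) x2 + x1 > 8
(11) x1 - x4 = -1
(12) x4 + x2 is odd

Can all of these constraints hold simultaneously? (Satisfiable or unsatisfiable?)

Satisfiable

Setting (x1, x2, x3, x4) = (5, 5, 6, 6) satisfies everything: constraint 2: x2 - x4 = -1; constraint 3: x1 + x4 = 11; constraint 4: x4 - x3 = 0, and the others follow.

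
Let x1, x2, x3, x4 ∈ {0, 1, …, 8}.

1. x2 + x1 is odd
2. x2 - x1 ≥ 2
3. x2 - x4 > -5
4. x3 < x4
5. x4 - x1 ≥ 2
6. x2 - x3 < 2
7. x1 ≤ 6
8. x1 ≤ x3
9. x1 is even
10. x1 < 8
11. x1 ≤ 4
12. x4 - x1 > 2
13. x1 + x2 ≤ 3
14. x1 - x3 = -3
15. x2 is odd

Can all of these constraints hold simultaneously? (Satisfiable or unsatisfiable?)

Satisfiable

One satisfying assignment is x1 = 0, x2 = 3, x3 = 3, x4 = 5.
For the less obvious constraints — constraint 2: x2 - x1 = 3; constraint 3: x2 - x4 = -2; constraint 5: x4 - x1 = 5 — and the others hold by inspection.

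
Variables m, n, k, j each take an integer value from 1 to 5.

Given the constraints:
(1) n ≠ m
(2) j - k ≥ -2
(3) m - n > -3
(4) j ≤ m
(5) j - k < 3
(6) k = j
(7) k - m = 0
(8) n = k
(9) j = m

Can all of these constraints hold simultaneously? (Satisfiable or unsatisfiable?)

From constraints 6, 8, and 9, n = k = j = m, so n = m. But constraint 1 says n ≠ m. Contradiction.

Unsatisfiable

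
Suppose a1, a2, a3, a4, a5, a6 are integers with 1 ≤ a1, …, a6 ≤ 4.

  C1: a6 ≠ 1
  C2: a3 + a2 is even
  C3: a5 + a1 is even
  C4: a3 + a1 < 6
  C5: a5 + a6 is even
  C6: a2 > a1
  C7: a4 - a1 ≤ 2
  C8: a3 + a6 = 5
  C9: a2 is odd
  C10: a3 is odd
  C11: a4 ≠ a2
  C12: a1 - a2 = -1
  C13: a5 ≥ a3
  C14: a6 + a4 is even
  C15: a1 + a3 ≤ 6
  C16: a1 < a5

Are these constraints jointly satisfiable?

Satisfiable

The assignment a1 = 2, a2 = 3, a3 = 1, a4 = 2, a5 = 4, a6 = 4 works:
  constraint 4 holds since a3 + a1 = 3.
  constraint 7 holds since a4 - a1 = 0.
  constraint 8 holds since a3 + a6 = 5.
The rest check out directly.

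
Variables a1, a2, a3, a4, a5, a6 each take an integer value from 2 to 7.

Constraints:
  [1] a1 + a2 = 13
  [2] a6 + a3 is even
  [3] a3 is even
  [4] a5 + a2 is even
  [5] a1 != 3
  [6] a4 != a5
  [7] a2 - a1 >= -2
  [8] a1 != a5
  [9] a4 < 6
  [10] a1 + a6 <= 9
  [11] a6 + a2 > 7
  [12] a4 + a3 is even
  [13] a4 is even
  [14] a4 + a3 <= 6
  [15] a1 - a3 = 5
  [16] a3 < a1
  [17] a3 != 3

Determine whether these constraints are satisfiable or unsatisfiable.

Setting (a1, a2, a3, a4, a5, a6) = (7, 6, 2, 2, 6, 2) satisfies everything: constraint 1: a1 + a2 = 13; constraint 7: a2 - a1 = -1, and the others follow.

Satisfiable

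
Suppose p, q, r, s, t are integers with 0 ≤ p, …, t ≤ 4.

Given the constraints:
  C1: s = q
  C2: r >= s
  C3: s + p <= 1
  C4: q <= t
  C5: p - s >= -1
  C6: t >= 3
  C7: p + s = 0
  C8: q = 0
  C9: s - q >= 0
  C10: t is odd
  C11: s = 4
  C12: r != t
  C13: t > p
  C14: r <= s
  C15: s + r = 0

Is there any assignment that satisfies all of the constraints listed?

Constraint 11 fixes s = 4 and constraint 8 fixes q = 0, but constraint 1 requires s = q. Since 4 ≠ 0, contradiction.

Unsatisfiable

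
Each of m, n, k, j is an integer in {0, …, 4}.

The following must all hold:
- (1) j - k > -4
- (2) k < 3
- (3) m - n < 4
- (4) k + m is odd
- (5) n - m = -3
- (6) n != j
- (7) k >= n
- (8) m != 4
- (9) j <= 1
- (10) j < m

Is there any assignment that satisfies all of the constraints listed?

Satisfiable

Take m = 3, n = 0, k = 2, j = 1. Then constraint 1: j - k = -1; constraint 3: m - n = 3, and every other listed constraint is also met.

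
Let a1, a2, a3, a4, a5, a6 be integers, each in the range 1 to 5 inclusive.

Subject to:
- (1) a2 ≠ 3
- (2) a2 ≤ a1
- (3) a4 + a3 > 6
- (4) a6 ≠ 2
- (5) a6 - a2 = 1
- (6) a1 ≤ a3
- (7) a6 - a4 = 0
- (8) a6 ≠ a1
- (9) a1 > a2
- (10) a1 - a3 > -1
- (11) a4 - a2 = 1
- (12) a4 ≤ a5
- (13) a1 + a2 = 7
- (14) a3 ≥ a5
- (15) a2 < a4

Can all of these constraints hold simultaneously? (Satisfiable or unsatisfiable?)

Satisfiable

Try a1 = 5, a2 = 2, a3 = 5, a4 = 3, a5 = 3, a6 = 3.
Check constraint 3: a4 + a3 = 8; constraint 5: a6 - a2 = 1. The remaining constraints are straightforward to verify.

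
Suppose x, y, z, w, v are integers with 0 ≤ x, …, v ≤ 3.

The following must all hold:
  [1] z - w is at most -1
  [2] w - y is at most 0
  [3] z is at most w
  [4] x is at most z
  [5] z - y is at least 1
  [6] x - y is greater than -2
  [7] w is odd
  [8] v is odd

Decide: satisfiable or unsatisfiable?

Unsatisfiable

Constraints 1, 2, and 5 give y − w ≥ 0, w − z ≥ 1, z − y ≥ 1.
Adding all 3 inequalities: the left sides telescope to 0, and the right sides sum to 0 + 1 + 1 = 2. So 0 ≥ 2, which is false.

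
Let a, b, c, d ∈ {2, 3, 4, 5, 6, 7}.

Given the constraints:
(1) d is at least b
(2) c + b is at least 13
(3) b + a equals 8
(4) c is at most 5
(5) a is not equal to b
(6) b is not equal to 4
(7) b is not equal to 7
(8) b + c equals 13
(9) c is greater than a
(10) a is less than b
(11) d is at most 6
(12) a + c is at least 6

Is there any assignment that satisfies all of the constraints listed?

Unsatisfiable

From constraint 4: c ≤ 5. From constraints 1 and 11: b ≤ d ≤ 6. Hence c + b ≤ 11. But constraint 2 requires c + b ≥ 13, and 13 > 11. Contradiction.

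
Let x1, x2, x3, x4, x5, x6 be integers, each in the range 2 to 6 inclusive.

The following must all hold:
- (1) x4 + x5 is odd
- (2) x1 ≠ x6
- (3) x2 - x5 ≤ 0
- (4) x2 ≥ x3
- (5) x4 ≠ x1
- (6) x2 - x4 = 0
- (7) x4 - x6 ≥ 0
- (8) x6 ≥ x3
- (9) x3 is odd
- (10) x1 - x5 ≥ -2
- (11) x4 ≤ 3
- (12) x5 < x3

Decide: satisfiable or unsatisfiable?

Constraints 3, 4, and 12 give x3 ≤ x2, x2 ≤ x5, x5 < x3. Chaining: x3 ≤ x2 ≤ x5 < x3, which forces x3 < x3 — impossible.

Unsatisfiable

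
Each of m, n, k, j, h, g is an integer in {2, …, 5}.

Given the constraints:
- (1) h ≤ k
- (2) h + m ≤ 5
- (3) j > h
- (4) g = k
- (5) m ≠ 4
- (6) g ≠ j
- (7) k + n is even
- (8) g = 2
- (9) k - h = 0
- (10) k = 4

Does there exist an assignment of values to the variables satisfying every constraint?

Constraint 8 fixes g = 2 and constraint 10 fixes k = 4, but constraint 4 requires g = k. Since 2 ≠ 4, contradiction.

Unsatisfiable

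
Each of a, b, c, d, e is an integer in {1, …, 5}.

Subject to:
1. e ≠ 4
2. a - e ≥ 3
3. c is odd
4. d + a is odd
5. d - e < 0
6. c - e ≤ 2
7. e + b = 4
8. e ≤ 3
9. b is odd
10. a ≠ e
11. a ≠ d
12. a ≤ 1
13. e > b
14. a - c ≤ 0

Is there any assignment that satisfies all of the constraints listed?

Constraints 2, 6, and 14 give a − e ≥ 3, e − c ≥ -2, c − a ≥ 0.
Adding all 3 inequalities: the left sides telescope to 0, and the right sides sum to 3 + (-2) + 0 = 1. So 0 ≥ 1, which is false.

Unsatisfiable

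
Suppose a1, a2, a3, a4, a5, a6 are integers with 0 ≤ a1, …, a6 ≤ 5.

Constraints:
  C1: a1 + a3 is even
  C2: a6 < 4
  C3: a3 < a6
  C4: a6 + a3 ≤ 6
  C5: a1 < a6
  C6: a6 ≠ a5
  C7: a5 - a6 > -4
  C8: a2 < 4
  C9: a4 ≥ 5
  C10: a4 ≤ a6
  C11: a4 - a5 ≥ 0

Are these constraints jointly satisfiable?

From constraints 9 and 10: a6 ≥ a4 and a4 ≥ 5, so a6 ≥ 5. From constraint 2: a6 ≤ 3. But 3 < 5, so no value of a6 works.

Unsatisfiable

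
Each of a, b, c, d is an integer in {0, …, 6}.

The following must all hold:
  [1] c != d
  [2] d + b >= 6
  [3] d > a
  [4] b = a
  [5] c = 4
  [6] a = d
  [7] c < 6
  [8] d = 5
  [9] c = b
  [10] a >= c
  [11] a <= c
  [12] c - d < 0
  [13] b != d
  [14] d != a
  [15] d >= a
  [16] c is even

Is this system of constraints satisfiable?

Constraint 5 fixes c = 4 and constraint 8 fixes d = 5. Constraints 4, 6, and 9 give c = b = a = d, so c = d. But 4 ≠ 5 — contradiction.

Unsatisfiable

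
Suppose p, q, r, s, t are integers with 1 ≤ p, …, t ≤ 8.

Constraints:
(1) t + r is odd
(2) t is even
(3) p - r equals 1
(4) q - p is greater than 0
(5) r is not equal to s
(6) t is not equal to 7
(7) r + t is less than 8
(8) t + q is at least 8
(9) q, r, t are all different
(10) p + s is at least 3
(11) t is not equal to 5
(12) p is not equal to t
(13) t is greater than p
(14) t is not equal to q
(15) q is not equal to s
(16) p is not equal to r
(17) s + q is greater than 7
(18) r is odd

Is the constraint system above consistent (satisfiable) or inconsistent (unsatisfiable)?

Satisfiable

Setting (p, q, r, s, t) = (2, 5, 1, 4, 4) satisfies everything: constraint 3: p - r = 1; constraint 4: q - p = 3, and the others follow.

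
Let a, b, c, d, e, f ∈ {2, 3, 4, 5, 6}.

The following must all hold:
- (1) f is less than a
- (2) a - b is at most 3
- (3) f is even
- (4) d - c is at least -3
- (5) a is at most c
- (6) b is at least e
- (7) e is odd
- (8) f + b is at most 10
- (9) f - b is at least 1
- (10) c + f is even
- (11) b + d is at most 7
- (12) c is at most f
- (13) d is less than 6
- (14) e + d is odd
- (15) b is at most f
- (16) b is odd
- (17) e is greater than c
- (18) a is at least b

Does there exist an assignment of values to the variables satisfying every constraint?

Unsatisfiable

Constraints 1, 5, 6, 15, and 17 give a ≤ c, c < e, e ≤ b, b ≤ f, f < a. Chaining: a ≤ c < e ≤ b ≤ f < a, which forces a < a — impossible.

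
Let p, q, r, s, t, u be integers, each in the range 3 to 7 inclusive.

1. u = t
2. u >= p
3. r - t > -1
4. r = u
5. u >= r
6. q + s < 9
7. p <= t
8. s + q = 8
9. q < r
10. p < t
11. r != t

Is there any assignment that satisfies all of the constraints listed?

From constraints 1 and 4, r = u = t, so r = t. But constraint 11 says r ≠ t. Contradiction.

Unsatisfiable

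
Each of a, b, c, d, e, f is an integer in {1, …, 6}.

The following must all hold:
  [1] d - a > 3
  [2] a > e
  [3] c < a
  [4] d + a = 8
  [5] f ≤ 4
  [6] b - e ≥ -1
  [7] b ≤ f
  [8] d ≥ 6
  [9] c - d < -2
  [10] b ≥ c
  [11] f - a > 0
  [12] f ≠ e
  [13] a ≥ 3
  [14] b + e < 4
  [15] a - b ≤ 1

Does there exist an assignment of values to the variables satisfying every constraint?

From constraint 8: d ≥ 6. From constraint 13: a ≥ 3. Hence d + a ≥ 9. But constraint 4 requires d + a = 8, and 8 < 9. Contradiction.

Unsatisfiable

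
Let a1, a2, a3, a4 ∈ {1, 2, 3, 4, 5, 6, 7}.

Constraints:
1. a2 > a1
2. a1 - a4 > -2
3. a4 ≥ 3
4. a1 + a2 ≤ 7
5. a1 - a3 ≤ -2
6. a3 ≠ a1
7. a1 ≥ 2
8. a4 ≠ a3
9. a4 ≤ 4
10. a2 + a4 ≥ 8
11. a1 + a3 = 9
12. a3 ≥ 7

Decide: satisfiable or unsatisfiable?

Try a1 = 2, a2 = 5, a3 = 7, a4 = 3.
Check constraint 2: a1 - a4 = -1; constraint 4: a1 + a2 = 7. The remaining constraints are straightforward to verify.

Satisfiable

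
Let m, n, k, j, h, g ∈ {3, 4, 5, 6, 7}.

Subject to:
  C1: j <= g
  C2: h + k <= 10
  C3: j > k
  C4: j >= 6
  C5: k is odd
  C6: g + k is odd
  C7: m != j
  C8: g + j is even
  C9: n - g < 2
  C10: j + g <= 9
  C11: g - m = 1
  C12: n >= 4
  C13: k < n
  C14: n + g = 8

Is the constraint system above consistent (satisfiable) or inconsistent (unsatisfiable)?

Unsatisfiable

From constraint 12: n ≥ 4. From constraints 1 and 4: g ≥ j ≥ 6. Hence n + g ≥ 10. But constraint 14 requires n + g = 8, and 8 < 10. Contradiction.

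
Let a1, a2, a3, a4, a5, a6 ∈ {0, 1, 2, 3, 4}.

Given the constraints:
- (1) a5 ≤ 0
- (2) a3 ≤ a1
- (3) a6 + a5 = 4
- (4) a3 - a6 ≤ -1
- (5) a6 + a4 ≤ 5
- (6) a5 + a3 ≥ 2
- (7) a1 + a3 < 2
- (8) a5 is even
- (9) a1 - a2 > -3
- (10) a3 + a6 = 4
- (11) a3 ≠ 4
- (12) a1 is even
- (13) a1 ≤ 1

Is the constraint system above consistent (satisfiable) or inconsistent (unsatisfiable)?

Unsatisfiable

From constraint 1: a5 ≤ 0. From constraints 2 and 13: a3 ≤ a1 ≤ 1. Hence a5 + a3 ≤ 1. But constraint 6 requires a5 + a3 ≥ 2, and 2 > 1. Contradiction.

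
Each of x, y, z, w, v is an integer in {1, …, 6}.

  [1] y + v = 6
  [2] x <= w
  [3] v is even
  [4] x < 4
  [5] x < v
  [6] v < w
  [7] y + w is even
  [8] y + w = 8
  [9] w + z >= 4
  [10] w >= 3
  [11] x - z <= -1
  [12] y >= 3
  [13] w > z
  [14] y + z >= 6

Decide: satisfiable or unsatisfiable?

Satisfiable

One satisfying assignment is x = 1, y = 4, z = 2, w = 4, v = 2.
For the less obvious constraints — constraint 1: y + v = 6; constraint 8: y + w = 8; constraint 9: w + z = 6 — and the others hold by inspection.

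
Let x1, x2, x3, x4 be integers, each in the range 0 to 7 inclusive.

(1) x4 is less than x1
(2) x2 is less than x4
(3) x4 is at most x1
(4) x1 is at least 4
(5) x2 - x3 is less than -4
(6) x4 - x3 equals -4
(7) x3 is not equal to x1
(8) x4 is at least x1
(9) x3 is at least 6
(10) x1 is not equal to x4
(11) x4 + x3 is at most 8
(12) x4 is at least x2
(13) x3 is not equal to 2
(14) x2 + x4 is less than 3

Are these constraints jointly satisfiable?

Unsatisfiable

From constraints 4 and 8: x4 ≥ x1 ≥ 4. From constraint 9: x3 ≥ 6. Hence x4 + x3 ≥ 10. But constraint 11 requires x4 + x3 ≤ 8, and 8 < 10. Contradiction.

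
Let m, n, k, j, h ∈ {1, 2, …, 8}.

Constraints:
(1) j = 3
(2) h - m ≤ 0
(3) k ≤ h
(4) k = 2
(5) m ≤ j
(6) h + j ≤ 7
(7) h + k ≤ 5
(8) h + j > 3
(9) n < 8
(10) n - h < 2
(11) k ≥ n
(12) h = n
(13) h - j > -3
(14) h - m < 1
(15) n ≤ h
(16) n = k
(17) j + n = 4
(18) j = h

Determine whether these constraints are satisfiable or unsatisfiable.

Unsatisfiable

Constraint 1 fixes j = 3 and constraint 4 fixes k = 2. Constraints 12, 16, and 18 give j = h = n = k, so j = k. But 3 ≠ 2 — contradiction.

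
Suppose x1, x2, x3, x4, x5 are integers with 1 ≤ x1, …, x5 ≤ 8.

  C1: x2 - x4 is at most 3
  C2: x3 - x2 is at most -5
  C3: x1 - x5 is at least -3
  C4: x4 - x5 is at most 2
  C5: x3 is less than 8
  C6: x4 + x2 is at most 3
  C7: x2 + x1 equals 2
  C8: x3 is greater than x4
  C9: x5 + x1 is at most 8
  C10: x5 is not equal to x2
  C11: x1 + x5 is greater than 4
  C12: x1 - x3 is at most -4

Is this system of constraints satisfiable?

Constraints 1, 2, 3, 4, and 12 give x5 − x4 ≥ -2, x4 − x2 ≥ -3, x2 − x3 ≥ 5, x3 − x1 ≥ 4, x1 − x5 ≥ -3.
Adding all 5 inequalities: the left sides telescope to 0, and the right sides sum to (-2) + (-3) + 5 + 4 + (-3) = 1. So 0 ≥ 1, which is false.

Unsatisfiable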